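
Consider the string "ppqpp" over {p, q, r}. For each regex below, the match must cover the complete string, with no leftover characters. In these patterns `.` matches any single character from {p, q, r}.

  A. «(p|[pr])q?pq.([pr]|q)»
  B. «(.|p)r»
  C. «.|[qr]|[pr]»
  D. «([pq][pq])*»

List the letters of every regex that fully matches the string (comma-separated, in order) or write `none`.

A

A → match
B → no match — must end with "r"
C → no match
D → no match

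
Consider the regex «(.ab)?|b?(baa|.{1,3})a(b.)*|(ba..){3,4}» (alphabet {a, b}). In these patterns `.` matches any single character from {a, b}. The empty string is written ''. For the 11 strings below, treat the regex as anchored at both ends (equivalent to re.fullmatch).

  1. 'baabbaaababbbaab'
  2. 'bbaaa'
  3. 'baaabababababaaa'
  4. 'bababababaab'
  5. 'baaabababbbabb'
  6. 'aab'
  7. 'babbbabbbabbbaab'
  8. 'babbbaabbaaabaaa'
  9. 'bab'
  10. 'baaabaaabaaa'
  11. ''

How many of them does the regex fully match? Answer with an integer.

1 → match
2 → match
3 → match
4 → match
5 → match
6 → match
7 → match
8 → match
9 → match
10 → match
11 → match
Total matched: 11

11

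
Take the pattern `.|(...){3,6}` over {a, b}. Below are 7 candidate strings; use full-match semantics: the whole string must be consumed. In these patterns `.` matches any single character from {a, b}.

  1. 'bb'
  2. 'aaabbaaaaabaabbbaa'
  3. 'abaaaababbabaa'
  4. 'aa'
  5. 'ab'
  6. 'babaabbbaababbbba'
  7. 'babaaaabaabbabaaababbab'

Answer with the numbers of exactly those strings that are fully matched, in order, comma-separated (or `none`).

2

1 → no match
2 → match
3 → no match
4 → no match
5 → no match
6 → no match
7 → no match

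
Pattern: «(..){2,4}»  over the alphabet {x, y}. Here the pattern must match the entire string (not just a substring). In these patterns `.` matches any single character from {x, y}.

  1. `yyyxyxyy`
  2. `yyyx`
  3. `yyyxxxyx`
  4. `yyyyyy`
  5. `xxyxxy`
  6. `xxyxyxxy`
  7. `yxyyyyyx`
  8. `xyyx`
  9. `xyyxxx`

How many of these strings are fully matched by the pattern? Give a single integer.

9

1. `yyyxyxyy` → match
2. `yyyx` → match
3. `yyyxxxyx` → match
4. `yyyyyy` → match
5. `xxyxxy` → match
6. `xxyxyxxy` → match
7. `yxyyyyyx` → match
8. `xyyx` → match
9. `xyyxxx` → match
Total matched: 9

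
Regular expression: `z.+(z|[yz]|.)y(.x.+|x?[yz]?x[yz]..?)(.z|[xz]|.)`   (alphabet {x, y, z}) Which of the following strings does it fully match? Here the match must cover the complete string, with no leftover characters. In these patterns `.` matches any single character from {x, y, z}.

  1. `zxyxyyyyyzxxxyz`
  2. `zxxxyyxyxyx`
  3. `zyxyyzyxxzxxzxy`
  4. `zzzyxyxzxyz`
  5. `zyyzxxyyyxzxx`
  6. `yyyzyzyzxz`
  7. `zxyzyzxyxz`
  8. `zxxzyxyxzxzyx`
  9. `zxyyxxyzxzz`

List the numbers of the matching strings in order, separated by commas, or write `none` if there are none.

1 → match
2 → match
3 → match
4 → match
5 → match
6 → no match — must start with `z`
7 → match
8 → match
9 → match

1, 2, 3, 4, 5, 7, 8, 9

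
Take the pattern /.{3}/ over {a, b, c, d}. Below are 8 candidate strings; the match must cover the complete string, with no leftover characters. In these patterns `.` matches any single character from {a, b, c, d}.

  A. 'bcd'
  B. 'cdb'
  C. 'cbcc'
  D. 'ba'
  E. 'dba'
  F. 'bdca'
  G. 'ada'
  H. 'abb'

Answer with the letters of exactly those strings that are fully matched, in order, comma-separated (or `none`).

A, B, E, G, H

A. 'bcd' → match
B. 'cdb' → match
C. 'cbcc' → no match
D. 'ba' → no match
E. 'dba' → match
F. 'bdca' → no match
G. 'ada' → match
H. 'abb' → match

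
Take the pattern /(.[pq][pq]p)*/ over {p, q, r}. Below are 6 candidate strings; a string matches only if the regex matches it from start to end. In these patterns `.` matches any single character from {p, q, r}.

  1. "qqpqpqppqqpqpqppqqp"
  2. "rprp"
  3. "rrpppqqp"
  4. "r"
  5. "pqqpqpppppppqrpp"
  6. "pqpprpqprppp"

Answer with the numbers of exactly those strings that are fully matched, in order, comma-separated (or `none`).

6

1 → no match
2 → no match
3 → no match
4 → no match
5 → no match
6 → match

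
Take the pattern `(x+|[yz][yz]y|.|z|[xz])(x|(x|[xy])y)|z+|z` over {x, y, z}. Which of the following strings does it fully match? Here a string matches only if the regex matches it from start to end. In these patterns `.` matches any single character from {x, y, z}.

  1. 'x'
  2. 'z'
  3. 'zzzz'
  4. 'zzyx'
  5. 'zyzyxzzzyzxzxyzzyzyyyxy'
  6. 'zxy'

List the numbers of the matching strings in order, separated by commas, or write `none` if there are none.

1. 'x' → no match
2. 'z' → match
3. 'zzzz' → match
4. 'zzyx' → match
5 → no match
6. 'zxy' → match

2, 3, 4, 6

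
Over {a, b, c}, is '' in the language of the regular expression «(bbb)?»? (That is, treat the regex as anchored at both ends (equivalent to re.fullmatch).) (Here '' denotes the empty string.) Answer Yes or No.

Yes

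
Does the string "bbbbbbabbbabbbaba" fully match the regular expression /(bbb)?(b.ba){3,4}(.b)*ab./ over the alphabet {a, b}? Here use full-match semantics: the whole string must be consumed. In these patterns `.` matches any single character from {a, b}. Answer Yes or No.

No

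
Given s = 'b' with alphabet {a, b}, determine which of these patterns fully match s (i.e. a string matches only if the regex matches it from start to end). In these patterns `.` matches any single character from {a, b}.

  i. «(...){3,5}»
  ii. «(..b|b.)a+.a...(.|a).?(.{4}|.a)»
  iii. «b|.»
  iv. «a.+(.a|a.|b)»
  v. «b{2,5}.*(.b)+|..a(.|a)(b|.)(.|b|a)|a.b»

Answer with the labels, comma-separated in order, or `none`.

i → no match
ii → no match
iii → match
iv → no match — must start with 'a'
v → no match

iii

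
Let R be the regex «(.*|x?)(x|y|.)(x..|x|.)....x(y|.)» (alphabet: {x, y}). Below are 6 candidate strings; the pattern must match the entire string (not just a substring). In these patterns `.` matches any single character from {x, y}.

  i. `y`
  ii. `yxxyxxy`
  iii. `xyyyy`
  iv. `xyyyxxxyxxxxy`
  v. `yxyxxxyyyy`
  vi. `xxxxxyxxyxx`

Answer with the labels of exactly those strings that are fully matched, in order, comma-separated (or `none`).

i. `y` → no match
ii. `yxxyxxy` → no match
iii. `xyyyy` → no match
iv → match
v. `yxyxxxyyyy` → no match
vi. `xxxxxyxxyxx` → match

iv, vi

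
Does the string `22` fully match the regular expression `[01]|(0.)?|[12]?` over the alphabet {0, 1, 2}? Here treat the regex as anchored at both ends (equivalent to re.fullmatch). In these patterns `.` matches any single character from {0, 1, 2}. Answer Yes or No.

No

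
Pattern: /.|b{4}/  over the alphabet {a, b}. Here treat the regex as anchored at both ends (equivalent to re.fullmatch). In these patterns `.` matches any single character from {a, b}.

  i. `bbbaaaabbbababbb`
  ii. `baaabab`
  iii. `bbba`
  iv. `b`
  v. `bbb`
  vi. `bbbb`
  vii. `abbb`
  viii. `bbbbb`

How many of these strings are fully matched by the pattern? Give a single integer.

2

i → no match
ii → no match
iii → no match
iv → match
v → no match
vi → match
vii → no match
viii → no match
Total matched: 2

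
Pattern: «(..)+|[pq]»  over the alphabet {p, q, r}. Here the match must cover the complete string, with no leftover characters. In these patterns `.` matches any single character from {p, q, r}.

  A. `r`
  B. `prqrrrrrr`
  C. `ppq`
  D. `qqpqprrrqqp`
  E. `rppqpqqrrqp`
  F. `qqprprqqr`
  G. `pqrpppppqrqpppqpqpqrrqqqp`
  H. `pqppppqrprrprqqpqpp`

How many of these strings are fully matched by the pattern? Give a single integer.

0

A. `r` → no match
B. `prqrrrrrr` → no match
C. `ppq` → no match
D. `qqpqprrrqqp` → no match
E. `rppqpqqrrqp` → no match
F. `qqprprqqr` → no match
G → no match
H → no match
Total matched: 0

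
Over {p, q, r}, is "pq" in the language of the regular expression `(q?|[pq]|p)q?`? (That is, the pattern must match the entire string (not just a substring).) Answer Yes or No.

Yes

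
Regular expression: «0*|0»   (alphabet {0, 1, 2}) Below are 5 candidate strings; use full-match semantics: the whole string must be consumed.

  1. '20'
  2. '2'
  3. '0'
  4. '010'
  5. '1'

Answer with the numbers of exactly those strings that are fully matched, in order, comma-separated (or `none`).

1 → no match
2 → no match
3 → match
4 → no match
5 → no match

3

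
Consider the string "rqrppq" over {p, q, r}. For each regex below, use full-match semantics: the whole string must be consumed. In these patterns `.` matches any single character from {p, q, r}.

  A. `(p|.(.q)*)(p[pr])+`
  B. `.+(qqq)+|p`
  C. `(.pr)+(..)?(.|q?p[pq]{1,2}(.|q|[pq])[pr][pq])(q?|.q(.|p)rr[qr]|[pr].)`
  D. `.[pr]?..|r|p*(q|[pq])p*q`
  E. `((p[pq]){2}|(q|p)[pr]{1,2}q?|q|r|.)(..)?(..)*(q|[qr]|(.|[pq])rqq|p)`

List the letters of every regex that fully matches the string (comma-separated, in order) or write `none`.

A → no match
B → no match
C → no match
D → no match
E → match

E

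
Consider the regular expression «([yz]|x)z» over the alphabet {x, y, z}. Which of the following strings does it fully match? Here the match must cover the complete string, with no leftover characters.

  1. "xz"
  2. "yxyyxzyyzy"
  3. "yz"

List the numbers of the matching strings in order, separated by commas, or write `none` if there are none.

1 → match
2 → no match — must end with "z"
3 → match

1, 3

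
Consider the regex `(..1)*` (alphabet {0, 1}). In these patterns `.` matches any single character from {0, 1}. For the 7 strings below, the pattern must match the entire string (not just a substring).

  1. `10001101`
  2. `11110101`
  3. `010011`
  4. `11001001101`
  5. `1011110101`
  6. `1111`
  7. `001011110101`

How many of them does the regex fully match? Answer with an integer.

0

1 → no match
2 → no match
3 → no match
4 → no match
5 → no match
6 → no match
7 → no match
Total matched: 0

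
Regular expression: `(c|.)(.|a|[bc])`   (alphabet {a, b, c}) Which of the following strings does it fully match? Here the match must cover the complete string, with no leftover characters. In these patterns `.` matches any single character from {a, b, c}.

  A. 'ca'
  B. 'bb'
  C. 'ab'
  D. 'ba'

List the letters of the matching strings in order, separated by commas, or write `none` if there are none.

A, B, C, D

A → match
B → match
C → match
D → match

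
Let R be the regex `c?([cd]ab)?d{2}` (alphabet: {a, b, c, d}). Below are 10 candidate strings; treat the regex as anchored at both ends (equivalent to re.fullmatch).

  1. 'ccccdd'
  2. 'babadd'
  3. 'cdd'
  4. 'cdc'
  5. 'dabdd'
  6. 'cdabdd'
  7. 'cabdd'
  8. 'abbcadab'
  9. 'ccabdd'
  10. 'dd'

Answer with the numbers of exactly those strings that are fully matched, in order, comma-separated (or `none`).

1 → no match
2 → no match
3 → match
4 → no match — must end with 'd'
5 → match
6 → match
7 → match
8 → no match — must end with 'd'
9 → match
10 → match

3, 5, 6, 7, 9, 10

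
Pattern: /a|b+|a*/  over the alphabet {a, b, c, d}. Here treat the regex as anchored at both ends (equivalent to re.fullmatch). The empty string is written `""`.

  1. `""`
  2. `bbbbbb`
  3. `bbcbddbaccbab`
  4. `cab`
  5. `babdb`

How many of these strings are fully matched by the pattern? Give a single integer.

1. `""` → match
2. `bbbbbb` → match
3 → no match
4. `cab` → no match
5. `babdb` → no match
Total matched: 2

2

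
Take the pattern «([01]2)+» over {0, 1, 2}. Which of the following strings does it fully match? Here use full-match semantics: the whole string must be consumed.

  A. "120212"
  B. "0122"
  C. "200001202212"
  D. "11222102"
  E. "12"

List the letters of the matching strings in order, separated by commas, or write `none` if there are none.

A, E

A → match
B → no match
C → no match
D → no match
E → match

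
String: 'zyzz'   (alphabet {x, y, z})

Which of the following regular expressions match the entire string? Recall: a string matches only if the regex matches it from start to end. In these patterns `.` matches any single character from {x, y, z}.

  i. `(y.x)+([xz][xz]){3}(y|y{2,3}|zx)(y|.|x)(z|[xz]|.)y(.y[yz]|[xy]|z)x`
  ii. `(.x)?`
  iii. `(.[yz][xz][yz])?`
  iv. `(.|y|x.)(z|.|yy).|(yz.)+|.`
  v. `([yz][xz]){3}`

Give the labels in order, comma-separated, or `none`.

iii

i → no match — must start with 'y'
ii → no match
iii → match
iv → no match
v → no match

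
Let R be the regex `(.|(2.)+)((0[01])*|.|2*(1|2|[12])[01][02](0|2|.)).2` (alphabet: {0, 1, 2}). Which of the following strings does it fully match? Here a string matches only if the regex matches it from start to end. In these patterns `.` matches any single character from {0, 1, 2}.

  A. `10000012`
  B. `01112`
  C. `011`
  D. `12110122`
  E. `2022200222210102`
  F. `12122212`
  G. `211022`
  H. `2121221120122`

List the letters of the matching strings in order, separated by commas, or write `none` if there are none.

D

A. `10000012` → no match
B. `01112` → no match
C. `011` → no match — must end with `2`
D. `12110122` → match
E → no match
F. `12122212` → no match
G. `211022` → no match
H → no match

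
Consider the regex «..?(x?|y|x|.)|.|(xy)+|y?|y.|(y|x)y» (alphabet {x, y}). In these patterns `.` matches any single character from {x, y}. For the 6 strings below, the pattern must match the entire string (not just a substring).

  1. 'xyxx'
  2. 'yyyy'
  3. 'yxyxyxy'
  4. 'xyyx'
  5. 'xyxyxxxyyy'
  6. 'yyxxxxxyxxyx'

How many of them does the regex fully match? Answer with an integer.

0

1 → no match
2 → no match
3 → no match
4 → no match
5 → no match
6 → no match
Total matched: 0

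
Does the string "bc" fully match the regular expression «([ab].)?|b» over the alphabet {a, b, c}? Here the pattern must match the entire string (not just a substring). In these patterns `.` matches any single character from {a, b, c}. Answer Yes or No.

Yes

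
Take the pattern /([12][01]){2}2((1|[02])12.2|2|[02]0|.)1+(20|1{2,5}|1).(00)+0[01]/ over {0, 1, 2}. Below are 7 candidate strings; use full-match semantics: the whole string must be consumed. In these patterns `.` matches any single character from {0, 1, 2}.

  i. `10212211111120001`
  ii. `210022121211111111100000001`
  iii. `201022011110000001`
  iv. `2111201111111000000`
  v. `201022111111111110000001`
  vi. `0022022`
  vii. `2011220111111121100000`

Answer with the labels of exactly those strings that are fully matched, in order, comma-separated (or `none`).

i → match
ii → no match
iii → match
iv → match
v → match
vi → no match
vii → no match

i, iii, iv, v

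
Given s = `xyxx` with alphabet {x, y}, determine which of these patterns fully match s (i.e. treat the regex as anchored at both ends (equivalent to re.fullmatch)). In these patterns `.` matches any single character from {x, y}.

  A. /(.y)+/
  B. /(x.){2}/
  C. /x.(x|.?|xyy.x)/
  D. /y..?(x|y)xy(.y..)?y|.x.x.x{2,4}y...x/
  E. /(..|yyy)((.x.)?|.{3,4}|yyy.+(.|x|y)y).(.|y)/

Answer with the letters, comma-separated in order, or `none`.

B, E

A → no match — must end with `y`
B → match
C → no match
D → no match
E → match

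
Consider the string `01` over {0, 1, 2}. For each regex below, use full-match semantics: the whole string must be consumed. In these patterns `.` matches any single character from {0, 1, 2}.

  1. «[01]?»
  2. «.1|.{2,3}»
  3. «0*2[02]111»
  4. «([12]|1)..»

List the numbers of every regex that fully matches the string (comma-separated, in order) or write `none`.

1 → no match
2 → match
3 → no match — must end with `111`
4 → no match

2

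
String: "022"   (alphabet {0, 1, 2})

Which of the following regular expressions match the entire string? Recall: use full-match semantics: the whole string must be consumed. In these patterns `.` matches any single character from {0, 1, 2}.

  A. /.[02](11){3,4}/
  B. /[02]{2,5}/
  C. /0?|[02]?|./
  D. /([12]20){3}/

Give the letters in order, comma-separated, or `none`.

A → no match — must end with "11"
B → match
C → no match
D → no match — must end with "20"

B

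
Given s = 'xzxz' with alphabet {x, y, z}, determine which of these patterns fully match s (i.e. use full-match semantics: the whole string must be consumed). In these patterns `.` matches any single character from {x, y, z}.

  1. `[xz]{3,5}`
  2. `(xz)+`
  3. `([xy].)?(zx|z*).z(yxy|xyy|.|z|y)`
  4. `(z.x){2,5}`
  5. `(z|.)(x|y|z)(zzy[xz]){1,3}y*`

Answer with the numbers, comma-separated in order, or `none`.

1, 2

1 → match
2 → match
3 → no match
4 → no match — must start with 'z'
5 → no match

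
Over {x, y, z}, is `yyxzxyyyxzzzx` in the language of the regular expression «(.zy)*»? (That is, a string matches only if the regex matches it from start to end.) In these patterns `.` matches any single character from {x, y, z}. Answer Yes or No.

No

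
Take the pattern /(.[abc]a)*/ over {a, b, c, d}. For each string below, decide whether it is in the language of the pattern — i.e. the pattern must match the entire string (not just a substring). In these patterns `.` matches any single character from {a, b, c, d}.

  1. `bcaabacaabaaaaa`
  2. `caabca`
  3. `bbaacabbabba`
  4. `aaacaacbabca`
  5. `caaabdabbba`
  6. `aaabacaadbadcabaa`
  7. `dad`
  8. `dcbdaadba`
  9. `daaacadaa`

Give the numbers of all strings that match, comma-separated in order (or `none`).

1 → match
2. `caabca` → match
3. `bbaacabbabba` → match
4. `aaacaacbabca` → match
5. `caaabdabbba` → no match
6 → no match
7. `dad` → no match
8. `dcbdaadba` → no match
9. `daaacadaa` → match

1, 2, 3, 4, 9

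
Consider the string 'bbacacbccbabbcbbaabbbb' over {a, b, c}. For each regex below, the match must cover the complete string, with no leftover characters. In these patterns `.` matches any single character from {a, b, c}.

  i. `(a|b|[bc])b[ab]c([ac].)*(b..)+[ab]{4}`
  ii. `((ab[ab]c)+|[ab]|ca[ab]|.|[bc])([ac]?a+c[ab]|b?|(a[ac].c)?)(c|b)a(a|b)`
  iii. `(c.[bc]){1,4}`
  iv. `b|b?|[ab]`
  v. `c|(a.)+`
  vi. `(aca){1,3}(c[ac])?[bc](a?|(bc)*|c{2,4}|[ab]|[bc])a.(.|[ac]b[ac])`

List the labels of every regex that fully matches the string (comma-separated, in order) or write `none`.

i

i → match
ii → no match
iii → no match — must start with 'c'
iv → no match
v → no match
vi → no match — must start with 'aca'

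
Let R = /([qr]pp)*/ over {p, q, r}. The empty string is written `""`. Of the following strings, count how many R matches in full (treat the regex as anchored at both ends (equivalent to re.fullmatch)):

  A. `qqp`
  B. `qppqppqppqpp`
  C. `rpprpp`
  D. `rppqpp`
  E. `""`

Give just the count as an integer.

4

A. `qqp` → no match
B. `qppqppqppqpp` → match
C. `rpprpp` → match
D. `rppqpp` → match
E. `""` → match
Total matched: 4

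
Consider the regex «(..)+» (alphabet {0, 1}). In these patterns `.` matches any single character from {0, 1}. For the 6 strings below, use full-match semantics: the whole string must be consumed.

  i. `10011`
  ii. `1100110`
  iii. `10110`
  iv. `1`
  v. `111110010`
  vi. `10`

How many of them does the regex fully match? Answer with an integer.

i → no match
ii → no match
iii → no match
iv → no match
v → no match
vi → match
Total matched: 1

1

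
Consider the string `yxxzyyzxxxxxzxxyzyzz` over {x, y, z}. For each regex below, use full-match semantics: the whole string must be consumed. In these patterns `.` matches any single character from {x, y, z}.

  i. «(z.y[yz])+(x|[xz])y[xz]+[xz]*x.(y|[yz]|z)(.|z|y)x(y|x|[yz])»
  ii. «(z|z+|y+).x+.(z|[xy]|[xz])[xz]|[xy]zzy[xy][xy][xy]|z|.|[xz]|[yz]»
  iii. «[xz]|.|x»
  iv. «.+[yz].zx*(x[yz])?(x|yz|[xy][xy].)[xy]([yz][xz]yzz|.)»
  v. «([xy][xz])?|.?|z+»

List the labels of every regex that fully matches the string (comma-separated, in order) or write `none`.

iv

i → no match — must start with `z`
ii → no match
iii → no match
iv → match
v → no match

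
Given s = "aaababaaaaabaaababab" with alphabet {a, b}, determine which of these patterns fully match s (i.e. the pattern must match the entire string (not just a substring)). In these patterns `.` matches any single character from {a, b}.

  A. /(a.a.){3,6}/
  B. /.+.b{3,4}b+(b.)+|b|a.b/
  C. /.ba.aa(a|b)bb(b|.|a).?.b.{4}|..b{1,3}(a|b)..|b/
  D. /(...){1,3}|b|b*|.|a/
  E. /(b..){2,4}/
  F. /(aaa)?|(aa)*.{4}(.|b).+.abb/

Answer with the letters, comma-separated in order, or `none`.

A → match
B → no match
C → no match
D → no match
E → no match — must start with "b"
F → no match

A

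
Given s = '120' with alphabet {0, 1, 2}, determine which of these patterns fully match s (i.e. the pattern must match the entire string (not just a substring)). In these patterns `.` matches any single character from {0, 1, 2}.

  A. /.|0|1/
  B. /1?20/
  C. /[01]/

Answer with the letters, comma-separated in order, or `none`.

A → no match
B → match
C → no match

B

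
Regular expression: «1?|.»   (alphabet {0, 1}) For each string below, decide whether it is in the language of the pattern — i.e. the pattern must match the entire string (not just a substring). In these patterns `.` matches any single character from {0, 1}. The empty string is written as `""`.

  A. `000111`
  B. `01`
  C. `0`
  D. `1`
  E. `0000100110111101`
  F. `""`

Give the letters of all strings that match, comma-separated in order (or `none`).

A → no match
B → no match
C → match
D → match
E → no match
F → match

C, D, F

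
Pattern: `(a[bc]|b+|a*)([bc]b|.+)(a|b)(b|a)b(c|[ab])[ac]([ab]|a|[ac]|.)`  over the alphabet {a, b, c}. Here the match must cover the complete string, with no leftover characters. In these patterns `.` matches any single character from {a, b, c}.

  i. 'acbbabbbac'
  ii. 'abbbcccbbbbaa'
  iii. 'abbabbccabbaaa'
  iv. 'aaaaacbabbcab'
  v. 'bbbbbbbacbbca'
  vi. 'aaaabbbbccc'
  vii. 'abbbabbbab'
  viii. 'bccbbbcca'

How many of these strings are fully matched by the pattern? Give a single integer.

i → match
ii → match
iii → match
iv → match
v → no match
vi → match
vii → match
viii → match
Total matched: 7

7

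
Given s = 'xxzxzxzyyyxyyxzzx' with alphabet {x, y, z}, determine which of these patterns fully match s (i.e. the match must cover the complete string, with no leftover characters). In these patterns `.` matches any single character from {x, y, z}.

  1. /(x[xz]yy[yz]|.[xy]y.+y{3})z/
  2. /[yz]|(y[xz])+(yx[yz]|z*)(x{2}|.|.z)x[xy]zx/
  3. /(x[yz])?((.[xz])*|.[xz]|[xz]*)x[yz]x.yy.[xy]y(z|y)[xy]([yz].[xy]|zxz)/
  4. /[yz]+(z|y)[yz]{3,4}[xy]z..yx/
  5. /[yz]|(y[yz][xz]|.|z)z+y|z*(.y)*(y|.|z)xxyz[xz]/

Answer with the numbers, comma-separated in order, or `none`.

3

1 → no match — must end with 'z'
2 → no match
3 → match
4 → no match — must end with 'yx'
5 → no match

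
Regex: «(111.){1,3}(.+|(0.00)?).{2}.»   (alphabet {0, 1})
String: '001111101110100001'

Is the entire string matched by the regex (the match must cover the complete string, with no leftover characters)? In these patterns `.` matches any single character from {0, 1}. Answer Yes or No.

No

Every match must start with '111', but '001111101110100001' does not.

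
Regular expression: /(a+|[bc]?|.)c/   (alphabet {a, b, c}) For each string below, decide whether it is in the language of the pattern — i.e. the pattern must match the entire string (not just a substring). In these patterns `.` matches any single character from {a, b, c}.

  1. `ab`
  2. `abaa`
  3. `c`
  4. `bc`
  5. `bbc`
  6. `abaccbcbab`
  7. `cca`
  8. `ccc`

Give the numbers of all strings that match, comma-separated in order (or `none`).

3, 4

1 → no match — must end with `c`
2 → no match — must end with `c`
3 → match
4 → match
5 → no match
6 → no match — must end with `c`
7 → no match — must end with `c`
8 → no match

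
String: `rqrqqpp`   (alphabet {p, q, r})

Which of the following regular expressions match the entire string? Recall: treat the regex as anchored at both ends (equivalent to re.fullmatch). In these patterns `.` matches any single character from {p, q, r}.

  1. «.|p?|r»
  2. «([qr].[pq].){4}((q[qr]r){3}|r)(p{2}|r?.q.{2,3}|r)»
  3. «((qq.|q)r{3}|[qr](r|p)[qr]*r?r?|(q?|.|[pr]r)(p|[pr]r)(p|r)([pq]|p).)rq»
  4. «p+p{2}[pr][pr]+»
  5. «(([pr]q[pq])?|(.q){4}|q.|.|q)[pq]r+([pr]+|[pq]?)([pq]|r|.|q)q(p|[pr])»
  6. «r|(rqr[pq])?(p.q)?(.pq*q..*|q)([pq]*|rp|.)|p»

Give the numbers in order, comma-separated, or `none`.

1 → no match
2 → no match
3 → no match — must end with `rq`
4 → no match — must start with `p`
5 → no match
6 → match

6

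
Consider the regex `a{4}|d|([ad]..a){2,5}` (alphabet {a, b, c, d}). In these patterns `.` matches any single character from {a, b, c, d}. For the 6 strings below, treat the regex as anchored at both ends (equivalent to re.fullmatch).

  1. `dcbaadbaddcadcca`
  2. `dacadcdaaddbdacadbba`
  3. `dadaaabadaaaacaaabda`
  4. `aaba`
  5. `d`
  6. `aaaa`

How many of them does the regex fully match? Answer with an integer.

1 → match
2 → no match
3 → match
4 → no match
5 → match
6 → match
Total matched: 4

4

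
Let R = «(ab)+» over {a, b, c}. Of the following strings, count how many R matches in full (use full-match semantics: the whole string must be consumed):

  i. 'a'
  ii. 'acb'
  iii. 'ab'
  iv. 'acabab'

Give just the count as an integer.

1

i → no match — must start with 'ab'
ii → no match — must start with 'ab'
iii → match
iv → no match — must start with 'ab'
Total matched: 1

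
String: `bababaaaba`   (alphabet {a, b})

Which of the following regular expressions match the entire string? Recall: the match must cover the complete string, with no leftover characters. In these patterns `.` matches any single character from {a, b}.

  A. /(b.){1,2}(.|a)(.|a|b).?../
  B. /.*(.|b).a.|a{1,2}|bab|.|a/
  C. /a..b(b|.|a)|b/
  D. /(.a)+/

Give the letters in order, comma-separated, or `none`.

A → no match
B → no match
C → no match
D → match

D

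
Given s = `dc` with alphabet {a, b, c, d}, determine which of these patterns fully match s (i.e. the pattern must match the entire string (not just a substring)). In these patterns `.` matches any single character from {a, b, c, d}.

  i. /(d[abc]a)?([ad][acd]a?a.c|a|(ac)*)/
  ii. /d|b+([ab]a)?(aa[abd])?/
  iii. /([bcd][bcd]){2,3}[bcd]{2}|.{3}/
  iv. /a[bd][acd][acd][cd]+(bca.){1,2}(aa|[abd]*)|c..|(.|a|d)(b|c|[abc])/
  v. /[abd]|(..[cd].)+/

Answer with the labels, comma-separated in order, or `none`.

i → no match
ii → no match
iii → no match
iv → match
v → no match

iv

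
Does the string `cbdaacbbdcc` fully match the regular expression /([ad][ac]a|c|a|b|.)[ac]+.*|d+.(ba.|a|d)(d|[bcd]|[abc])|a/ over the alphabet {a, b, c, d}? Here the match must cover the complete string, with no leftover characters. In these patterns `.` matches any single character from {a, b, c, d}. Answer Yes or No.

No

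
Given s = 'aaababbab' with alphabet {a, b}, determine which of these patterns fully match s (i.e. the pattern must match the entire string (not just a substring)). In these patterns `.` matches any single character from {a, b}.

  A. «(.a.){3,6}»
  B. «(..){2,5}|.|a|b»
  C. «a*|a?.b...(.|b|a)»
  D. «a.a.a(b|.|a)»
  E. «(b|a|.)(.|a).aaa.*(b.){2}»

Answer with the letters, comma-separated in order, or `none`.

A

A → match
B → no match
C → no match
D → no match
E → no match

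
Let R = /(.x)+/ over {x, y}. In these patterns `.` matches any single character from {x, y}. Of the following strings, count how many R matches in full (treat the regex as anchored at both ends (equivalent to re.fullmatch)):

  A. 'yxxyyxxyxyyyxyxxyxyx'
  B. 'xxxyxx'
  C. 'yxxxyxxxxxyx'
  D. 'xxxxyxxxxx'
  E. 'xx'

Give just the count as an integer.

3

A → no match
B. 'xxxyxx' → no match
C. 'yxxxyxxxxxyx' → match
D. 'xxxxyxxxxx' → match
E. 'xx' → match
Total matched: 3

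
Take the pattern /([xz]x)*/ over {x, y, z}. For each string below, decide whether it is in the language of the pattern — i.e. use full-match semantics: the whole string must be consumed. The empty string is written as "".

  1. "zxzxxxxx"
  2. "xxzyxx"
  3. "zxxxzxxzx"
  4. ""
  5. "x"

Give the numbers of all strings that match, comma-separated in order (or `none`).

1 → match
2 → no match
3 → no match
4 → match
5 → no match

1, 4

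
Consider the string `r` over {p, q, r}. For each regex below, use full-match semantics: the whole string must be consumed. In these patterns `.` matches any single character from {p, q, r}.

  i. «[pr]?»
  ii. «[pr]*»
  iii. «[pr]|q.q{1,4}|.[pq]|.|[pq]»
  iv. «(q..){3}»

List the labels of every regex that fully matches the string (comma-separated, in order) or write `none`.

i, ii, iii

i → match
ii → match
iii → match
iv → no match — must start with `q`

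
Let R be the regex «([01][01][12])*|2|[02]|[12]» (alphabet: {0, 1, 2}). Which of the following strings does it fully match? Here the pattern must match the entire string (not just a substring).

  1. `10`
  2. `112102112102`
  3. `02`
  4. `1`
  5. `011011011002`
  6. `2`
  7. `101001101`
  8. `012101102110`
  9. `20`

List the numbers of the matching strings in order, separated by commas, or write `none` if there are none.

1. `10` → no match
2. `112102112102` → match
3. `02` → no match
4. `1` → match
5. `011011011002` → match
6. `2` → match
7. `101001101` → match
8. `012101102110` → no match
9. `20` → no match

2, 4, 5, 6, 7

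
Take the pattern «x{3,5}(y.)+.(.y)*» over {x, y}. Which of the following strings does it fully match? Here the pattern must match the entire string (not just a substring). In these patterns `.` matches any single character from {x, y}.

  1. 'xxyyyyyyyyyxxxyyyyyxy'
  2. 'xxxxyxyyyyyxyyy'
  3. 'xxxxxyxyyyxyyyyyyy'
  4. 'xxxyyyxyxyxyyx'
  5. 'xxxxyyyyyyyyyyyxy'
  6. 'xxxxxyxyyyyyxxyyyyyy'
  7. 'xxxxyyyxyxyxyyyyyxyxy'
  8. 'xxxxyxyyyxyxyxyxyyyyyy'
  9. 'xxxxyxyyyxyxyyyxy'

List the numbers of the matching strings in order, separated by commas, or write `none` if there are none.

1 → no match
2 → match
3 → match
4 → match
5 → match
6 → match
7 → match
8 → no match
9 → match

2, 3, 4, 5, 6, 7, 9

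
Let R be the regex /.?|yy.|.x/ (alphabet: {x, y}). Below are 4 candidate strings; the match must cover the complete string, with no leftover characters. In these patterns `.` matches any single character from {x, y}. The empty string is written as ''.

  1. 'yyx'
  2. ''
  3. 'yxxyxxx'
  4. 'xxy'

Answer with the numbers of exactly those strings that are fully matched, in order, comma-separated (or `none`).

1 → match
2 → match
3 → no match
4 → no match

1, 2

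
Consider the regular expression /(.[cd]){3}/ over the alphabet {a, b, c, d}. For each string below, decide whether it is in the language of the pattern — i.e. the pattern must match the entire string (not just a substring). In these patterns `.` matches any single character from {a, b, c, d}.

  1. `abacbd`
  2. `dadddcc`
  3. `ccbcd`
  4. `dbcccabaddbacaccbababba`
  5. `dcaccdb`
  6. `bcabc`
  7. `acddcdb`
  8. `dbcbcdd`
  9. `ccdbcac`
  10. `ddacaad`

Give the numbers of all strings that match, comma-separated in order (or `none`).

none

1 → no match
2 → no match
3 → no match
4 → no match
5 → no match
6 → no match
7 → no match
8 → no match
9 → no match
10 → no match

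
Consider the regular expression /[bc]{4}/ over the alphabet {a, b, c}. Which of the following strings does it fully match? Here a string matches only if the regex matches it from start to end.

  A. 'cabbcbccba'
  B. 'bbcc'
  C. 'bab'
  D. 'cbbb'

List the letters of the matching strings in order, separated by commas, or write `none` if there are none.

A → no match
B → match
C → no match
D → match

B, D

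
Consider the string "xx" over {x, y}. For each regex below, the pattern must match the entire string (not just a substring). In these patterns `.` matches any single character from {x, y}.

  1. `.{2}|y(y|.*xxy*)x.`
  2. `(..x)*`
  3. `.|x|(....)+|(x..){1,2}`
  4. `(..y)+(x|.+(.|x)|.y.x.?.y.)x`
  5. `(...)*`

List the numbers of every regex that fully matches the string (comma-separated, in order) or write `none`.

1

1 → match
2 → no match
3 → no match
4 → no match
5 → no match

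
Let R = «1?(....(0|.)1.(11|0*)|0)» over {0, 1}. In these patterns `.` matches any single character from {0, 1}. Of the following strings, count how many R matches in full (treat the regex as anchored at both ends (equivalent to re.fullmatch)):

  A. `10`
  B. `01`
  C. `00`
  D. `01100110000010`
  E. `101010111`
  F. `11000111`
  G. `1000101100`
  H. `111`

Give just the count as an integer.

3

A → match
B → no match
C → no match
D → no match
E → no match
F → match
G → match
H → no match
Total matched: 3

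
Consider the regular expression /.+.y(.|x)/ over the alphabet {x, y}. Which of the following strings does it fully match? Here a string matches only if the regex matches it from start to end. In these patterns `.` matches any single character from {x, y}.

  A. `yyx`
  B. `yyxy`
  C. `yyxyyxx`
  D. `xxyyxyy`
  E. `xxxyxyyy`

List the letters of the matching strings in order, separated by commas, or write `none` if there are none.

D, E

A → no match
B → no match
C → no match
D → match
E → match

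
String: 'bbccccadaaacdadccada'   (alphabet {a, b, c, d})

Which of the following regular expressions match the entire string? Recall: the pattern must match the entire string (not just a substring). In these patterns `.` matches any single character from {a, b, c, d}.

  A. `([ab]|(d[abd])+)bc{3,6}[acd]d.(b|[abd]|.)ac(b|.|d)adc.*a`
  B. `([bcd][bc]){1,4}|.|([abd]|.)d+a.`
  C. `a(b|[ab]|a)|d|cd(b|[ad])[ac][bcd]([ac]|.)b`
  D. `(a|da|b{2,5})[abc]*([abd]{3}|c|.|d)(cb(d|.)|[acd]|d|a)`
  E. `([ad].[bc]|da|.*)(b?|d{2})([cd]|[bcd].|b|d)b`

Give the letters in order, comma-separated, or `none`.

A → match
B → no match
C → no match
D → no match
E → no match — must end with 'b'

A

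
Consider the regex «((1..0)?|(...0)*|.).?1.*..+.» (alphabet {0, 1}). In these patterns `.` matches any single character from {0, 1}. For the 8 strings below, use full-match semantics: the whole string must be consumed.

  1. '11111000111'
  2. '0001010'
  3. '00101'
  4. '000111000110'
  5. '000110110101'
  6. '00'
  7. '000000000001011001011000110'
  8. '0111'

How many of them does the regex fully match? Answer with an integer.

1. '11111000111' → match
2. '0001010' → no match
3. '00101' → no match
4. '000111000110' → no match
5. '000110110101' → no match
6. '00' → no match
7 → no match
8. '0111' → no match
Total matched: 1

1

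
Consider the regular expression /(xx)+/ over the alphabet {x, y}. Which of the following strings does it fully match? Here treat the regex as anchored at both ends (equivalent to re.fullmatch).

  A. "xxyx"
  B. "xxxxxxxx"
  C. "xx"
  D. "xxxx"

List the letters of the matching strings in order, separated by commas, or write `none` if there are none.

A. "xxyx" → no match — must end with "xx"
B. "xxxxxxxx" → match
C. "xx" → match
D. "xxxx" → match

B, C, D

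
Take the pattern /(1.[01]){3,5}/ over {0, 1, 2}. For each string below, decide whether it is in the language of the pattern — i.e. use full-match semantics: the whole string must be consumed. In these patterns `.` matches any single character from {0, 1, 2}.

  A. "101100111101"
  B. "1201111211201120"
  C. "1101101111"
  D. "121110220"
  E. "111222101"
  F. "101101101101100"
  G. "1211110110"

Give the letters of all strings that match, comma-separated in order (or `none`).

A, F

A. "101100111101" → match
B → no match
C. "1101101111" → no match
D. "121110220" → no match
E. "111222101" → no match
F → match
G. "1211110110" → no match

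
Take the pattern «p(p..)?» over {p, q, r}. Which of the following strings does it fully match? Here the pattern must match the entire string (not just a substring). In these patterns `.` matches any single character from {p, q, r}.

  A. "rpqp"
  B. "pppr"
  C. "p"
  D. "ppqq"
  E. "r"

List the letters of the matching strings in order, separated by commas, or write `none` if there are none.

B, C, D

A → no match — must start with "p"
B → match
C → match
D → match
E → no match — must start with "p"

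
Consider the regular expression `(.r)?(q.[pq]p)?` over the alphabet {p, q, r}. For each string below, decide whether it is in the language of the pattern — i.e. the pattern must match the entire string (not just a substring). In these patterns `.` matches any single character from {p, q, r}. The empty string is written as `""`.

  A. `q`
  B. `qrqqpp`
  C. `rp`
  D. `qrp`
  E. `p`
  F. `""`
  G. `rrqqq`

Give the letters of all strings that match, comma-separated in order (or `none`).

A → no match
B → match
C → no match
D → no match
E → no match
F → match
G → no match

B, F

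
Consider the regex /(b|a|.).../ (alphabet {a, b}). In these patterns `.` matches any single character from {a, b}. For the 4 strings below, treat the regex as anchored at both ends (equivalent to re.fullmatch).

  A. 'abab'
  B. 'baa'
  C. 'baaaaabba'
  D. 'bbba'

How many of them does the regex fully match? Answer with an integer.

A → match
B → no match
C → no match
D → match
Total matched: 2

2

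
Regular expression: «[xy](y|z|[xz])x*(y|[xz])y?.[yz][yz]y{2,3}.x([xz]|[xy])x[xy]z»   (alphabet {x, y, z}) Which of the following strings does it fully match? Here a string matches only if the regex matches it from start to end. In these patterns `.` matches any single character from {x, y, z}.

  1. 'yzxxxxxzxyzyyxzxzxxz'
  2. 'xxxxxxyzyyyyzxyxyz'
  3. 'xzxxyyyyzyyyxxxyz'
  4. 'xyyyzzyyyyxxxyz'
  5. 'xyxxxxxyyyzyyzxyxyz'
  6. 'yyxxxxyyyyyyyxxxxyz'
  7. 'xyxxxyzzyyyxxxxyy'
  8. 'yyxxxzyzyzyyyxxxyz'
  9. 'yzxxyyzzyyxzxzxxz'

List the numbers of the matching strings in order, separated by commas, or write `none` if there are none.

2, 3, 4, 5, 6, 8

1 → no match
2 → match
3 → match
4 → match
5 → match
6 → match
7 → no match — must end with 'z'
8 → match
9 → no match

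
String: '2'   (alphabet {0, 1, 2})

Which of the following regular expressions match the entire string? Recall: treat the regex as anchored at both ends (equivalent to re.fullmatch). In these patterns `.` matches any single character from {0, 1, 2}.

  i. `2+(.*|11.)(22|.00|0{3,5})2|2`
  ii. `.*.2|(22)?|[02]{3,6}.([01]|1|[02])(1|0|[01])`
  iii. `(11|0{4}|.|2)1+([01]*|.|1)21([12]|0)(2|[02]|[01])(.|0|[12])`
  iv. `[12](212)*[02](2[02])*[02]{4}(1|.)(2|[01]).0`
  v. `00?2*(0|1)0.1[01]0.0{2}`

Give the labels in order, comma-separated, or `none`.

i

i → match
ii → no match
iii → no match
iv → no match — must end with '0'
v → no match — must start with '0'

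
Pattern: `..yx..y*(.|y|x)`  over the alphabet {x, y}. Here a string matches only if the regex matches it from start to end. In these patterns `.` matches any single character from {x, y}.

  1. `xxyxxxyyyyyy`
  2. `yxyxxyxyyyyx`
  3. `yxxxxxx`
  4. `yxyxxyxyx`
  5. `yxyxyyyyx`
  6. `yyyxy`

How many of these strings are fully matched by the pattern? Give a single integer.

2

1 → match
2 → no match
3 → no match
4 → no match
5 → match
6 → no match
Total matched: 2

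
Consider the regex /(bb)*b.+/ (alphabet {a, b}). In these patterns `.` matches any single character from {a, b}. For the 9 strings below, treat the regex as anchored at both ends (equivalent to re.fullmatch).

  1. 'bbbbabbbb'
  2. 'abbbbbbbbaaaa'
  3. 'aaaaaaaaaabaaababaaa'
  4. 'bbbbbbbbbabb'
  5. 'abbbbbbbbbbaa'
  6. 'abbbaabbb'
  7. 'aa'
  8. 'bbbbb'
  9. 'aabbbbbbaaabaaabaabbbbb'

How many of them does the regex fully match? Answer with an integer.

3

1. 'bbbbabbbb' → match
2 → no match
3 → no match
4. 'bbbbbbbbbabb' → match
5 → no match
6. 'abbbaabbb' → no match
7. 'aa' → no match
8. 'bbbbb' → match
9 → no match
Total matched: 3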